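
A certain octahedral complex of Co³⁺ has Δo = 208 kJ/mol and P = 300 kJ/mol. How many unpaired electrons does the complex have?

Group 9 minus oxidation state +3 gives a d⁶ configuration for Co³⁺.
Here Δo < P (208 < 300), so the high-spin state is favoured.
Configuration: t₂g⁴ eg².
Unpaired electrons: 4.

4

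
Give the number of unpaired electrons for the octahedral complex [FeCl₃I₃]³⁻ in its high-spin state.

5

Ligand charges: 3×(-1) from Cl⁻ and 3×(-1) from I⁻ sum to -6; with overall charge -3, Fe is +3.
Group 8 minus oxidation state +3 gives a d⁵ configuration for Fe³⁺.
Configuration: t2g^3 e_g^2, giving 5 unpaired electrons.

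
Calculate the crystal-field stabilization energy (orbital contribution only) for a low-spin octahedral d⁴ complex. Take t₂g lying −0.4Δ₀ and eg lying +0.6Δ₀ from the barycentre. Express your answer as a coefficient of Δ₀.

Configuration: t₂g⁴ eg⁰.
CFSE = 4(-0.4Δ₀) + 0(0.6Δ₀) = -1.6Δ₀ + 0.0Δ₀ = -1.6Δ₀.

-1.6 Δ₀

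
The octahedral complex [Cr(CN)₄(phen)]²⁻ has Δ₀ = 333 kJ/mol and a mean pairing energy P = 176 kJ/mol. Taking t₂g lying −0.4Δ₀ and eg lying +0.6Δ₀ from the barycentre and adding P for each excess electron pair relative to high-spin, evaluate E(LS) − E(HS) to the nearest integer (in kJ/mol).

-157

Ligand charges: 4×(-1) from CN⁻ and 1×(+0) from phen sum to -4; with overall charge -2, Cr is +2.
Cr²⁺: group 6, so d-count = 6 − 2 = 4.
High-spin d⁴ fills as t₂g³ eg¹ with CFSE 3(−0.4) + 1(+0.6) = -0.6Δ₀ = -200 kJ/mol.
For low-spin the configuration is t₂g⁴ eg⁰: orbital energy -1.6 × 333 = -533 kJ/mol, and 1 additional pair relative to high-spin adds 176 kJ/mol, giving -357 kJ/mol.
Thus E(LS) − E(HS) = -157 kJ/mol.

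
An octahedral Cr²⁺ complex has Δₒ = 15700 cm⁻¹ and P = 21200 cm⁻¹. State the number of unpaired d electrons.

4

Cr sits in group 6; removing 2 electrons leaves Cr²⁺ with 6 − 2 = 4 d electrons.
Δₒ < P, so pairing is avoided: the ground state is high-spin.
Filling d⁴ accordingly: t2g^3 e_g^1.
Unpaired electrons: 4.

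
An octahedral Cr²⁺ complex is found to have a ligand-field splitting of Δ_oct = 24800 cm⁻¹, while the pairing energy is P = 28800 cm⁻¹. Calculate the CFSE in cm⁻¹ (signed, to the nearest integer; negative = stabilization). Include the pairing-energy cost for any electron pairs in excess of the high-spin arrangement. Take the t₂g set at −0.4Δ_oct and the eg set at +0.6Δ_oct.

Cr is in group 6, so Cr²⁺ is d⁴ (6 − 2 = 4).
Since Δ_oct = 24800 cm⁻¹ < P = 28800 cm⁻¹, the complex adopts the high-spin configuration.
Filling d⁴ accordingly: t₂g³ eg¹.
Orbital CFSE = -0.6Δ_oct = -0.6 × 24800 = -14880 cm⁻¹.
High-spin has no excess pairs, so no pairing correction applies.

-14880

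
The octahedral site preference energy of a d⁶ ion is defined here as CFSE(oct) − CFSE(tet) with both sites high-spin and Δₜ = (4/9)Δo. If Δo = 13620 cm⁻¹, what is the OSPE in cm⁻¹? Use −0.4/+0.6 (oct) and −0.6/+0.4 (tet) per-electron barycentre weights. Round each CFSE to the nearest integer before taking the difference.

-1816

Octahedral (high-spin): t2g^4 e_g^2, CFSE = 4(−0.4) + 2(+0.6) = -0.4Δo = -0.4 × 13620 = -5448 cm⁻¹.
Tetrahedral: e^3 t2^3, CFSE = 3(−0.6) + 3(+0.4) = -0.6Δₜ = -0.6 × (4/9) × 13620 = -3632 cm⁻¹.
Subtracting, OSPE = -5448 − (-3632) = -1816 cm⁻¹.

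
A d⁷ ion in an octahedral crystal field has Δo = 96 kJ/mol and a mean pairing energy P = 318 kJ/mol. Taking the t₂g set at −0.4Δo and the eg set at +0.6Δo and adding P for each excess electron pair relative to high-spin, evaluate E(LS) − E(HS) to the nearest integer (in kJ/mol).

High-spin: t₂g⁵ eg², CFSE = -0.8Δo = -77 kJ/mol.
Low-spin: t₂g⁶ eg¹, orbital CFSE = -1.8Δo = -173 kJ/mol; plus 1 excess pair × P = +318 kJ/mol; total 145 kJ/mol.
Thus E(LS) − E(HS) = 222 kJ/mol.

222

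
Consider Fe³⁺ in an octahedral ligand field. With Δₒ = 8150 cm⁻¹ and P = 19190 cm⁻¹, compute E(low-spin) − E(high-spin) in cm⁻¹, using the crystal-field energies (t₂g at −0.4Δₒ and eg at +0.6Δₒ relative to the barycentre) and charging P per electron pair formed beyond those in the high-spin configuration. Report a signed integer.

Fe³⁺: group 8, so d-count = 8 − 3 = 5.
In the high-spin limit (t₂g³ eg²) the orbital term is 0.0Δₒ = 0 cm⁻¹, with no excess pairing.
Low-spin t₂g⁵ eg⁰ gives -2.0Δₒ = -16300 cm⁻¹, but forming 2 extra pairs costs 2P = 38380 cm⁻¹, so E(LS) = -16300 + 38380 = 22080 cm⁻¹.
E(LS) − E(HS) = 22080 − (0) = 22080 cm⁻¹.

22080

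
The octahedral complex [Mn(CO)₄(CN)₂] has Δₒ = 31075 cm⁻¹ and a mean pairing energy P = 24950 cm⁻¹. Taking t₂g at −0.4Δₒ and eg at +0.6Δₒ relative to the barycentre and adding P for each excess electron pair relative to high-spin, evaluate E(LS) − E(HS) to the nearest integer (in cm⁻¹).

-12250

Ligand charges: 4×(+0) from CO and 2×(-1) from CN⁻ sum to -2; with overall charge +0, Mn is +2.
Mn is in group 7, so Mn²⁺ is d⁵ (7 − 2 = 5).
High-spin d⁵ fills as t₂g³ eg² with CFSE 3(−0.4) + 2(+0.6) = 0.0Δₒ = 0 cm⁻¹.
For low-spin the configuration is t₂g⁵ eg⁰: orbital energy -2.0 × 31075 = -62150 cm⁻¹, and 2 additional pairs relative to high-spin add 49900 cm⁻¹, giving -12250 cm⁻¹.
E(LS) − E(HS) = -12250 − (0) = -12250 cm⁻¹.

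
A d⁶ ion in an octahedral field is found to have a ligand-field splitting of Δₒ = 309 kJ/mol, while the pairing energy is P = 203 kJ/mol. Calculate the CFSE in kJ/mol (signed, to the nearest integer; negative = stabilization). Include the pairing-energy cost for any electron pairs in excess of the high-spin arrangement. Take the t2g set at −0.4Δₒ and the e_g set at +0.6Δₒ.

Here Δₒ > P (309 > 203), so the low-spin state is favoured.
That gives t2g^6 e_g^0.
Orbital CFSE = -2.4Δₒ = -2.4 × 309 = -742 kJ/mol.
Excess pairs vs high-spin: 3 − 1 = 2; pairing cost = +406 kJ/mol.
Net CFSE = -742 + 406 = -336 kJ/mol.

-336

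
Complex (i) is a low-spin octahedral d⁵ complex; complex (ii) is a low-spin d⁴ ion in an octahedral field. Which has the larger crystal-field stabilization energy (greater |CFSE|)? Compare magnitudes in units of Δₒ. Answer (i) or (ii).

(i): t₂g⁵ eg⁰, CFSE = -2.0Δₒ.
(ii): t₂g⁴ eg⁰, CFSE = -1.6Δₒ.
So (i) has the larger |CFSE|.

(i)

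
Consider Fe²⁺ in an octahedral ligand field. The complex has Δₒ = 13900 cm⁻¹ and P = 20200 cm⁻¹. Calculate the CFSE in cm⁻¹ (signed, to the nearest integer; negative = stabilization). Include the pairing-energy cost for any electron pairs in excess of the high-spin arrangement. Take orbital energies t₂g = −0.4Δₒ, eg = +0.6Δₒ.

Fe²⁺: group 8, so d-count = 8 − 2 = 6.
Δₒ < P, so pairing is avoided: the ground state is high-spin.
That gives t₂g⁴ eg².
Orbital CFSE = -0.4Δₒ = -0.4 × 13900 = -5560 cm⁻¹.
High-spin has no excess pairs, so no pairing correction applies.

-5560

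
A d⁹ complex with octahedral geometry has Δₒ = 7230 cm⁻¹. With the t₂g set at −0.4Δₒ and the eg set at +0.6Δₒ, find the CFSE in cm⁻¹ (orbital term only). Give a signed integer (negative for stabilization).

-4338

For octahedral d⁹ the high- and low-spin configurations coincide.
Electron filling gives t₂g⁶ eg³.
CFSE(orbital) = 6×(-0.4Δₒ) + 3×(0.6Δₒ) = -0.6Δₒ; with Δₒ = 7230 cm⁻¹ that is -4338 cm⁻¹.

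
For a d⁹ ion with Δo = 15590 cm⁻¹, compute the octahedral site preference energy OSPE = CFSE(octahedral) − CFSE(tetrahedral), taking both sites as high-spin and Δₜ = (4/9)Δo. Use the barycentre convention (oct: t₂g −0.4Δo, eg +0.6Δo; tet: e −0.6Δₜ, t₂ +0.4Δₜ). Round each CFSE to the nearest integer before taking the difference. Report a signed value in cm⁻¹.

-6582

Octahedral (high-spin): t₂g⁶ eg³, CFSE = 6(−0.4) + 3(+0.6) = -0.6Δo = -0.6 × 15590 = -9354 cm⁻¹.
Tetrahedral: e⁴ t₂⁵, CFSE = 4(−0.6) + 5(+0.4) = -0.4Δₜ = -0.4 × (4/9) × 15590 = -2772 cm⁻¹.
OSPE = -9354 − (-2772) = -6582 cm⁻¹.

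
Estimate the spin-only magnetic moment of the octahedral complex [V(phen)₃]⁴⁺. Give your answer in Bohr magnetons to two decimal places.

1.73 Bohr magnetons

phen is neutral, so the +4 overall charge sits on V: oxidation state +4.
Group 5 minus oxidation state +4 gives a d¹ configuration for V⁴⁺.
Configuration: t2g^1 e_g^0 → 1 unpaired electron.
μ(spin-only) = √[1(1+2)] = √3 ≈ 1.73 Bohr magnetons.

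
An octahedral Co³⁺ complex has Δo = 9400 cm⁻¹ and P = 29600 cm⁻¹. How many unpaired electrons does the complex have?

4

Co³⁺: group 9, so d-count = 9 − 3 = 6.
Here Δo < P (9400 < 29600), so the high-spin state is favoured.
That gives t2g^4 e_g^2.
Unpaired electrons: 4.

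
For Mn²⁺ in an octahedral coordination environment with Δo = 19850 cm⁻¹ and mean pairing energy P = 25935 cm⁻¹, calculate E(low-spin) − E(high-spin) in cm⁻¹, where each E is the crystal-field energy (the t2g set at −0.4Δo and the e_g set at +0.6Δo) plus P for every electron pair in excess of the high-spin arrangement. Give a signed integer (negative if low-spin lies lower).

Mn is in group 7, so Mn²⁺ is d⁵ (7 − 2 = 5).
High-spin d⁵ fills as t2g^3 e_g^2 with CFSE 3(−0.4) + 2(+0.6) = 0.0Δo = 0 cm⁻¹.
For low-spin the configuration is t2g^5 e_g^0: orbital energy -2.0 × 19850 = -39700 cm⁻¹, and 2 additional pairs relative to high-spin add 51870 cm⁻¹, giving 12170 cm⁻¹.
The difference is 12170 − (0) = 12170 cm⁻¹, so high-spin lies lower.

12170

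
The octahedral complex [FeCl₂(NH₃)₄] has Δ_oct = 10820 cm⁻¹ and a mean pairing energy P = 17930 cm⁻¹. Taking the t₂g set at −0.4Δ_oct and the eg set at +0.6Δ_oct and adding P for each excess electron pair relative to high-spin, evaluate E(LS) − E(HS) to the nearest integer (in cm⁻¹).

Ligand charges: 2×(-1) from Cl⁻ and 4×(+0) from NH₃ sum to -2; with overall charge +0, Fe is +2.
Group 8 minus oxidation state +2 gives a d⁶ configuration for Fe²⁺.
High-spin d⁶ fills as t₂g⁴ eg² with CFSE 4(−0.4) + 2(+0.6) = -0.4Δ_oct = -4328 cm⁻¹.
For low-spin the configuration is t₂g⁶ eg⁰: orbital energy -2.4 × 10820 = -25968 cm⁻¹, and 2 additional pairs relative to high-spin add 35860 cm⁻¹, giving 9892 cm⁻¹.
The difference is 9892 − (-4328) = 14220 cm⁻¹, so high-spin lies lower.

14220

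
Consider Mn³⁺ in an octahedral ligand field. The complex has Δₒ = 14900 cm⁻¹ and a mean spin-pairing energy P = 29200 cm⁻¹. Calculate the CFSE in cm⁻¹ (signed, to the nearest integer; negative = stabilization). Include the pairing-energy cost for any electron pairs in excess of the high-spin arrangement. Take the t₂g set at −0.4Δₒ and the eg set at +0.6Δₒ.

Group 7 minus oxidation state +3 gives a d⁴ configuration for Mn³⁺.
With Δₒ < P the complex is high-spin.
That gives t₂g³ eg¹.
Orbital CFSE = -0.6Δₒ = -0.6 × 14900 = -8940 cm⁻¹.
High-spin has no excess pairs, so no pairing correction applies.

-8940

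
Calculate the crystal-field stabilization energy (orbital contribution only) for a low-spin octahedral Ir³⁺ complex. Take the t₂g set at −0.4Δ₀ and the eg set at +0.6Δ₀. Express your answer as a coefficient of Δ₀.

Group 9 minus oxidation state +3 gives a d⁶ configuration for Ir³⁺.
Configuration: t₂g⁶ eg⁰.
CFSE = 6(-0.4Δ₀) + 0(0.6Δ₀) = -2.4Δ₀ + 0.0Δ₀ = -2.4Δ₀.

-2.4 Δ₀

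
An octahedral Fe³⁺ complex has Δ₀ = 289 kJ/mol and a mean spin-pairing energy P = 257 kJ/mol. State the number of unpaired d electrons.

Fe is in group 8, so Fe³⁺ is d⁵ (8 − 3 = 5).
Since Δ₀ = 289 kJ/mol > P = 257 kJ/mol, the complex adopts the low-spin configuration.
Configuration: t₂g⁵ eg⁰.
Unpaired electrons: 1.

1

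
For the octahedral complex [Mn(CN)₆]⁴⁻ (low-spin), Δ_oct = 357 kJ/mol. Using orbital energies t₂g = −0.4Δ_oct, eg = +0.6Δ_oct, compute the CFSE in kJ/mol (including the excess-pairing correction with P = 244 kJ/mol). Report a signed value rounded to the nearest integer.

-226

Each CN⁻ contributes -1; 6 × (-1) = -6. With overall charge -4, Mn is in the +2 oxidation state.
Group 7 minus oxidation state +2 gives a d⁵ configuration for Mn²⁺.
The d⁵ electrons fill as t₂g⁵ eg⁰.
CFSE(orbital) = 5×(-0.4Δ_oct) + 0×(0.6Δ_oct) = -2.0Δ_oct; with Δ_oct = 357 kJ/mol that is -714 kJ/mol.
Pairing penalty: 2 pairs vs 0 in the high-spin reference → 2 extra × P = 488 kJ/mol.
Overall CFSE = -714 + 488 = -226 kJ/mol.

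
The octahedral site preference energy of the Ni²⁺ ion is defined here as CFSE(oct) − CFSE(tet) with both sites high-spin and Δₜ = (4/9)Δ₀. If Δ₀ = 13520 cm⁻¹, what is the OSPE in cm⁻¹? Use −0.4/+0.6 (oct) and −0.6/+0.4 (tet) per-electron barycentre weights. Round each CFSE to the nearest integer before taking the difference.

-11417

Ni is in group 10, so Ni²⁺ is d⁸ (10 − 2 = 8).
In an octahedral site d⁸ (HS) is t₂g⁶ eg², giving CFSE(oct) = -1.2Δ₀ = -16224 cm⁻¹.
In a tetrahedral site the filling is e⁴ t₂⁴: CFSE(tet) = -0.8Δₜ = -0.8 × (4/9)(13520) = -4807 cm⁻¹.
OSPE = CFSE(oct) − CFSE(tet) = -16224 − (-4807) = -11417 cm⁻¹.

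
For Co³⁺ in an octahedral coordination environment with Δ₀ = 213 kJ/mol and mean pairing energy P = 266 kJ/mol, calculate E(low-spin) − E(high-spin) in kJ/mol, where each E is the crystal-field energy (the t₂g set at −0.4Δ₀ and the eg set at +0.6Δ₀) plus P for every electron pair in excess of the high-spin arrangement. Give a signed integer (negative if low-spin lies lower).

Co³⁺: group 9, so d-count = 9 − 3 = 6.
High-spin: t₂g⁴ eg², CFSE = -0.4Δ₀ = -85 kJ/mol.
For low-spin the configuration is t₂g⁶ eg⁰: orbital energy -2.4 × 213 = -511 kJ/mol, and 2 additional pairs relative to high-spin add 532 kJ/mol, giving 21 kJ/mol.
The difference is 21 − (-85) = 106 kJ/mol, so high-spin lies lower.

106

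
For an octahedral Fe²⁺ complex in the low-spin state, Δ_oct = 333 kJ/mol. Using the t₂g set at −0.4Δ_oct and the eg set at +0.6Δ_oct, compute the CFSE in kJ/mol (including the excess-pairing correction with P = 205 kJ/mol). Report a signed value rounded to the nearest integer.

Fe is in group 8, so Fe²⁺ is d⁶ (8 − 2 = 6).
Configuration: t₂g⁶ eg⁰.
The orbital stabilization is -2.4Δ_oct = -2.4 × 333 = -799 kJ/mol.
High-spin d⁶ would be t₂g⁴ eg² with 1 pair; low-spin has 3, so 2 excess pairs cost +2P = +410 kJ/mol.
Combining: -799 + 410 = -389 kJ/mol.

-389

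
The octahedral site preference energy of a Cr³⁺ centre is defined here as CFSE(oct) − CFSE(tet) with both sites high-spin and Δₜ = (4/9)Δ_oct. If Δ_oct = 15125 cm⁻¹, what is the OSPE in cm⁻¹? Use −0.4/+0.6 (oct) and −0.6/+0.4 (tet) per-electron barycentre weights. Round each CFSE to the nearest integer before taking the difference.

-12772

Cr³⁺: group 6, so d-count = 6 − 3 = 3.
In an octahedral site d³ (HS) is t₂g³ eg⁰, giving CFSE(oct) = -1.2Δ_oct = -18150 cm⁻¹.
Tetrahedral e² t₂¹ gives -0.8Δₜ = -0.8 × (4/9) × 15125 = -5378 cm⁻¹.
OSPE = CFSE(oct) − CFSE(tet) = -18150 − (-5378) = -12772 cm⁻¹.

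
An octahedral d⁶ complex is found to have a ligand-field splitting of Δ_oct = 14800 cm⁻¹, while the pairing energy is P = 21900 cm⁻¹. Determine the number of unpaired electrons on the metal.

Here Δ_oct < P (14800 < 21900), so the high-spin state is favoured.
That gives t2g^4 e_g^2.
Unpaired electrons: 4.

4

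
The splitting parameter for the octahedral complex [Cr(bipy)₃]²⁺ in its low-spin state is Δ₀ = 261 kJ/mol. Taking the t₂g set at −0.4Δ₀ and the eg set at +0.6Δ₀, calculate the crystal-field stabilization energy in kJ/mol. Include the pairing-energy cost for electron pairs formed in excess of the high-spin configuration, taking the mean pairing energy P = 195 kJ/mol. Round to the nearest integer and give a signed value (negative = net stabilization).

-223

bipy is neutral, so the +2 overall charge sits on Cr: oxidation state +2.
Cr sits in group 6; removing 2 electrons leaves Cr²⁺ with 6 − 2 = 4 d electrons.
The d⁴ electrons fill as t₂g⁴ eg⁰.
The orbital stabilization is -1.6Δ₀ = -1.6 × 261 = -418 kJ/mol.
Pairing penalty: 1 pair vs 0 in the high-spin reference → 1 extra × P = 195 kJ/mol.
Overall CFSE = -418 + 195 = -223 kJ/mol.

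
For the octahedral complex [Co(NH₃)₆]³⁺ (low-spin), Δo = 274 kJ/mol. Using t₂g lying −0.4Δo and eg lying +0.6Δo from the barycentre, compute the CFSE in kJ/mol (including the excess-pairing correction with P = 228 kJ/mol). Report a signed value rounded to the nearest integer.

-202

NH₃ is neutral, so the +3 overall charge sits on Co: oxidation state +3.
Group 9 minus oxidation state +3 gives a d⁶ configuration for Co³⁺.
Electron filling gives t₂g⁶ eg⁰.
CFSE(orbital) = 6×(-0.4Δo) + 0×(0.6Δo) = -2.4Δo; with Δo = 274 kJ/mol that is -658 kJ/mol.
High-spin d⁶ would be t₂g⁴ eg² with 1 pair; low-spin has 3, so 2 excess pairs cost +2P = +456 kJ/mol.
Combining: -658 + 456 = -202 kJ/mol.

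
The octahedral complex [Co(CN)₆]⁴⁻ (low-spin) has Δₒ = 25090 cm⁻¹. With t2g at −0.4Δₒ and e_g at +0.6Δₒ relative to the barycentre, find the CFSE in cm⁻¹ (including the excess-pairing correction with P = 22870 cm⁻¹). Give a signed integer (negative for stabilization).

-22292

Each CN⁻ contributes -1; 6 × (-1) = -6. With overall charge -4, Co is in the +2 oxidation state.
Co sits in group 9; removing 2 electrons leaves Co²⁺ with 9 − 2 = 7 d electrons.
The d⁷ electrons fill as t2g^6 e_g^1.
The orbital stabilization is -1.8Δₒ = -1.8 × 25090 = -45162 cm⁻¹.
Pairing penalty: 3 pairs vs 2 in the high-spin reference → 1 extra × P = 22870 cm⁻¹.
Net CFSE = -45162 + 22870 = -22292 cm⁻¹.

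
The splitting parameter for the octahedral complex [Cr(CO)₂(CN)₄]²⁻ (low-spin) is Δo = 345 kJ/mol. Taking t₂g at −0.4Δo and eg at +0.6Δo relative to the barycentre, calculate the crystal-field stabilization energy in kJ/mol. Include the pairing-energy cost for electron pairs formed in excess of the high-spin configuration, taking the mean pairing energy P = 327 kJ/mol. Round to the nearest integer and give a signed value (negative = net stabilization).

Ligand charges: 2×(+0) from CO and 4×(-1) from CN⁻ sum to -4; with overall charge -2, Cr is +2.
Cr is in group 6, so Cr²⁺ is d⁴ (6 − 2 = 4).
The d⁴ electrons fill as t₂g⁴ eg⁰.
The orbital stabilization is -1.6Δo = -1.6 × 345 = -552 kJ/mol.
Relative to high-spin t₂g³ eg¹ (0 paired), the low-spin configuration has 1 additional pair, contributing +1 × 327 = +327 kJ/mol.
Overall CFSE = -552 + 327 = -225 kJ/mol.

-225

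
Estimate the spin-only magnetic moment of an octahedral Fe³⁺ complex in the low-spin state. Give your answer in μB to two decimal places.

Fe is in group 8, so Fe³⁺ is d⁵ (8 − 3 = 5).
Configuration: t2g^5 e_g^0 → 1 unpaired electron.
μ(spin-only) = √[1(1+2)] = √3 ≈ 1.73 μB.

1.73 μB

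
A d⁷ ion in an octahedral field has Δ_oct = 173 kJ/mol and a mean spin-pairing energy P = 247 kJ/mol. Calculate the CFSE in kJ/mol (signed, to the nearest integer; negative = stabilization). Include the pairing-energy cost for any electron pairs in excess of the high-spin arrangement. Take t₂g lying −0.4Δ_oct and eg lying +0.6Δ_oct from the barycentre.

-138

With Δ_oct < P the complex is high-spin.
Filling d⁷ accordingly: t₂g⁵ eg².
Orbital CFSE = -0.8Δ_oct = -0.8 × 173 = -138 kJ/mol.
High-spin has no excess pairs, so no pairing correction applies.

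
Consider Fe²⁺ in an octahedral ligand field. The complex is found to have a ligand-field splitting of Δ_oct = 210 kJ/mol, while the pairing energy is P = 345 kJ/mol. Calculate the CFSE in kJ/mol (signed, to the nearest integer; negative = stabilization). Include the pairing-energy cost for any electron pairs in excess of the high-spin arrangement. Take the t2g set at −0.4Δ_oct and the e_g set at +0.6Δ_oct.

Fe²⁺: group 8, so d-count = 8 − 2 = 6.
Here Δ_oct < P (210 < 345), so the high-spin state is favoured.
Filling d⁶ accordingly: t2g^4 e_g^2.
Orbital CFSE = -0.4Δ_oct = -0.4 × 210 = -84 kJ/mol.
High-spin has no excess pairs, so no pairing correction applies.

-84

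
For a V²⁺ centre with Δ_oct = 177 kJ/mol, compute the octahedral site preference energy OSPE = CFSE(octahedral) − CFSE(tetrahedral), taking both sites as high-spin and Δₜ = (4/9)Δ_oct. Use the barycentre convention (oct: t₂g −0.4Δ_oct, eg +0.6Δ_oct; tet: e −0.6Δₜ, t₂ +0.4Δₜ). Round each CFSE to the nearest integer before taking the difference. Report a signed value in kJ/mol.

-149

Group 5 minus oxidation state +2 gives a d³ configuration for V²⁺.
In an octahedral site d³ (HS) is t2g^3 e_g^0, giving CFSE(oct) = -1.2Δ_oct = -212 kJ/mol.
Tetrahedral: e^2 t2^1, CFSE = 2(−0.6) + 1(+0.4) = -0.8Δₜ = -0.8 × (4/9) × 177 = -63 kJ/mol.
OSPE = -212 − (-63) = -149 kJ/mol.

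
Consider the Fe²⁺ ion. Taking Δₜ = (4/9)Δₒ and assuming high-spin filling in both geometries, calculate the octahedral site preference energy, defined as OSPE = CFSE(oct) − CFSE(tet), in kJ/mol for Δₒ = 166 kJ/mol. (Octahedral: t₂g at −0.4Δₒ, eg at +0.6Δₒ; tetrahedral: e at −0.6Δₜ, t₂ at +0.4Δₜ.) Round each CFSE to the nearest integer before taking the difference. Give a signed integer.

Fe sits in group 8; removing 2 electrons leaves Fe²⁺ with 8 − 2 = 6 d electrons.
Octahedral (high-spin): t₂g⁴ eg², CFSE = 4(−0.4) + 2(+0.6) = -0.4Δₒ = -0.4 × 166 = -66 kJ/mol.
Tetrahedral e³ t₂³ gives -0.6Δₜ = -0.6 × (4/9) × 166 = -44 kJ/mol.
Subtracting, OSPE = -66 − (-44) = -22 kJ/mol.

-22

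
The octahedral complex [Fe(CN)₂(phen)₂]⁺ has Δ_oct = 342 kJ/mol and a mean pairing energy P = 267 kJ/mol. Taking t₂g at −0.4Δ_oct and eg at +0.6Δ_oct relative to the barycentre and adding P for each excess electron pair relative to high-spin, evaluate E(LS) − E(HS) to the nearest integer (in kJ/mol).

-150

Ligand charges: 2×(-1) from CN⁻ and 2×(+0) from phen sum to -2; with overall charge +1, Fe is +3.
Fe is in group 8, so Fe³⁺ is d⁵ (8 − 3 = 5).
High-spin d⁵ fills as t₂g³ eg² with CFSE 3(−0.4) + 2(+0.6) = 0.0Δ_oct = 0 kJ/mol.
For low-spin the configuration is t₂g⁵ eg⁰: orbital energy -2.0 × 342 = -684 kJ/mol, and 2 additional pairs relative to high-spin add 534 kJ/mol, giving -150 kJ/mol.
The difference is -150 − (0) = -150 kJ/mol, so low-spin lies lower.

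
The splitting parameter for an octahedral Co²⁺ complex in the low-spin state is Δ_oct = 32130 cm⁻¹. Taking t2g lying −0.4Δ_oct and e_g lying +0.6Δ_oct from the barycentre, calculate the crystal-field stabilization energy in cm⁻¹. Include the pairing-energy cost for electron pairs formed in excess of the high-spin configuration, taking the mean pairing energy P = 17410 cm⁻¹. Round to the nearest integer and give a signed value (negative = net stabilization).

Group 9 minus oxidation state +2 gives a d⁷ configuration for Co²⁺.
The d⁷ electrons fill as t2g^6 e_g^1.
Orbital CFSE = 6(-0.4) + 1(0.6) = -1.8Δ_oct = -1.8 × 32130 = -57834 cm⁻¹.
High-spin d⁷ would be t2g^5 e_g^2 with 2 pairs; low-spin has 3, so 1 excess pair costs +1P = +17410 cm⁻¹.
Net CFSE = -57834 + 17410 = -40424 cm⁻¹.

-40424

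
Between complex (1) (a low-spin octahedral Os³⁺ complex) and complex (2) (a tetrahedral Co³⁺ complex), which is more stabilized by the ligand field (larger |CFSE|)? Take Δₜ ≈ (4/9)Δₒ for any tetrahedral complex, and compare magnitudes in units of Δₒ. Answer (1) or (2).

(1): Group 8 minus oxidation state +3 gives a d⁵ configuration for Os³⁺; t₂g⁵ eg⁰, CFSE = -2.0Δₒ.
(2): Group 9 minus oxidation state +3 gives a d⁶ configuration for Co³⁺; Tetrahedral splitting is small, so the complex is high-spin; e^3 t2^3, CFSE = -0.6Δₜ ≈ -0.27Δₒ.
So (1) has the larger |CFSE|.

(1)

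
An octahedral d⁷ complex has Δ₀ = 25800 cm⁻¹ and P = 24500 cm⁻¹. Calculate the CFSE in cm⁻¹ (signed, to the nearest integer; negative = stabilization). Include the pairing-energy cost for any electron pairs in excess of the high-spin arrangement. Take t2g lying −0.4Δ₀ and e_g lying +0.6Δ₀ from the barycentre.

Δ₀ > P, so pairing is preferred: the ground state is low-spin.
Configuration: t2g^6 e_g^1.
Orbital CFSE = -1.8Δ₀ = -1.8 × 25800 = -46440 cm⁻¹.
Excess pairs vs high-spin: 3 − 2 = 1; pairing cost = +24500 cm⁻¹.
Net CFSE = -46440 + 24500 = -21940 cm⁻¹.

-21940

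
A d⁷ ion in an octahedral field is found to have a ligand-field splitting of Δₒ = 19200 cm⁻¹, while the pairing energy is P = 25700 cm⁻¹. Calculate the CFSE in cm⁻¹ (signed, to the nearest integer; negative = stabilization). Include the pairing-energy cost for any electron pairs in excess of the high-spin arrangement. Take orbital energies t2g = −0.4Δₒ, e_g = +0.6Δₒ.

-15360

Δₒ < P, so pairing is avoided: the ground state is high-spin.
Configuration: t2g^5 e_g^2.
Orbital CFSE = -0.8Δₒ = -0.8 × 19200 = -15360 cm⁻¹.
High-spin has no excess pairs, so no pairing correction applies.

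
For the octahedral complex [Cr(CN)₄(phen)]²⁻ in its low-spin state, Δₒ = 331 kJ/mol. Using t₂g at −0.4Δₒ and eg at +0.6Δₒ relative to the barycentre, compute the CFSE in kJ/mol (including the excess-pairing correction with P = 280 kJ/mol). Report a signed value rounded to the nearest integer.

Ligand charges: 4×(-1) from CN⁻ and 1×(+0) from phen sum to -4; with overall charge -2, Cr is +2.
Group 6 minus oxidation state +2 gives a d⁴ configuration for Cr²⁺.
The d⁴ electrons fill as t₂g⁴ eg⁰.
Orbital CFSE = 4(-0.4) + 0(0.6) = -1.6Δₒ = -1.6 × 331 = -530 kJ/mol.
High-spin d⁴ would be t₂g³ eg¹ with 0 pairs; low-spin has 1, so 1 excess pair costs +1P = +280 kJ/mol.
Overall CFSE = -530 + 280 = -250 kJ/mol.

-250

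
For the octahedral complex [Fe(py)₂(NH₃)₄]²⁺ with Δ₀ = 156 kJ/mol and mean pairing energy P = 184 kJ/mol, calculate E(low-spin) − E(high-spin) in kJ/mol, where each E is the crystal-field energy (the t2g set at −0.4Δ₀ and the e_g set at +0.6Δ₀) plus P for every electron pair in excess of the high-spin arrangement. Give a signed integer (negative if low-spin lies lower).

56

Ligand charges: 2×(+0) from py and 4×(+0) from NH₃ sum to +0; with overall charge +2, Fe is +2.
Fe sits in group 8; removing 2 electrons leaves Fe²⁺ with 8 − 2 = 6 d electrons.
In the high-spin limit (t2g^4 e_g^2) the orbital term is -0.4Δ₀ = -62 kJ/mol, with no excess pairing.
For low-spin the configuration is t2g^6 e_g^0: orbital energy -2.4 × 156 = -374 kJ/mol, and 2 additional pairs relative to high-spin add 368 kJ/mol, giving -6 kJ/mol.
The difference is -6 − (-62) = 56 kJ/mol, so high-spin lies lower.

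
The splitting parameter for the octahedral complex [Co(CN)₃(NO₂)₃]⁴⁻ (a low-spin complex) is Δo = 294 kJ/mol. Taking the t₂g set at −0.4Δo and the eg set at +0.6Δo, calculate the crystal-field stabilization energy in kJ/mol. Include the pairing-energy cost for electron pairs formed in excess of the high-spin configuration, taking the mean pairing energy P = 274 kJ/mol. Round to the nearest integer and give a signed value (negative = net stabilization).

-255

Ligand charges: 3×(-1) from CN⁻ and 3×(-1) from NO₂⁻ sum to -6; with overall charge -4, Co is +2.
Co²⁺: group 9, so d-count = 9 − 2 = 7.
Configuration: t₂g⁶ eg¹.
Orbital CFSE = 6(-0.4) + 1(0.6) = -1.8Δo = -1.8 × 294 = -529 kJ/mol.
Pairing penalty: 3 pairs vs 2 in the high-spin reference → 1 extra × P = 274 kJ/mol.
Combining: -529 + 274 = -255 kJ/mol.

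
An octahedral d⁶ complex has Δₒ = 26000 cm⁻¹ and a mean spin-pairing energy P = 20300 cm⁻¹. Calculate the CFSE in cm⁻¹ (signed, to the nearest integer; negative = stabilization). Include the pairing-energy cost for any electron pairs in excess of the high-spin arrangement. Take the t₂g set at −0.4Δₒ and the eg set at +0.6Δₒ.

Here Δₒ > P (26000 > 20300), so the low-spin state is favoured.
Configuration: t₂g⁶ eg⁰.
Orbital CFSE = -2.4Δₒ = -2.4 × 26000 = -62400 cm⁻¹.
Excess pairs vs high-spin: 3 − 1 = 2; pairing cost = +40600 cm⁻¹.
Net CFSE = -62400 + 40600 = -21800 cm⁻¹.

-21800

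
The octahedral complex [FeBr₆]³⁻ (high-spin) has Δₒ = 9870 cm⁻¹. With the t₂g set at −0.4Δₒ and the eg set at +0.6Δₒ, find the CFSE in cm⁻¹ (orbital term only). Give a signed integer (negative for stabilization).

0

Each Br⁻ contributes -1; 6 × (-1) = -6. With overall charge -3, Fe is in the +3 oxidation state.
Group 8 minus oxidation state +3 gives a d⁵ configuration for Fe³⁺.
Configuration: t₂g³ eg².
CFSE(orbital) = 3×(-0.4Δₒ) + 2×(0.6Δₒ) = 0.0Δₒ; with Δₒ = 9870 cm⁻¹ that is 0 cm⁻¹.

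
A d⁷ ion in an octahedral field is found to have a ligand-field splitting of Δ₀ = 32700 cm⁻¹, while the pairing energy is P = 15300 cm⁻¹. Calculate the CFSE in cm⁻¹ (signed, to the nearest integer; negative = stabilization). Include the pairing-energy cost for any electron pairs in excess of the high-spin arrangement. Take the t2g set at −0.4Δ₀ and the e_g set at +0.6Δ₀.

-43560

Here Δ₀ > P (32700 > 15300), so the low-spin state is favoured.
That gives t2g^6 e_g^1.
Orbital CFSE = -1.8Δ₀ = -1.8 × 32700 = -58860 cm⁻¹.
Excess pairs vs high-spin: 3 − 2 = 1; pairing cost = +15300 cm⁻¹.
Net CFSE = -58860 + 15300 = -43560 cm⁻¹.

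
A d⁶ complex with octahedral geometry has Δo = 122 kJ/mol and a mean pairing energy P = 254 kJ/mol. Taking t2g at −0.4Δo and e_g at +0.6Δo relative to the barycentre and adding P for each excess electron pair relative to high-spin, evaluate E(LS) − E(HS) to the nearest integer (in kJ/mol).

In the high-spin limit (t2g^4 e_g^2) the orbital term is -0.4Δo = -49 kJ/mol, with no excess pairing.
Low-spin t2g^6 e_g^0 gives -2.4Δo = -293 kJ/mol, but forming 2 extra pairs costs 2P = 508 kJ/mol, so E(LS) = -293 + 508 = 215 kJ/mol.
E(LS) − E(HS) = 215 − (-49) = 264 kJ/mol.

264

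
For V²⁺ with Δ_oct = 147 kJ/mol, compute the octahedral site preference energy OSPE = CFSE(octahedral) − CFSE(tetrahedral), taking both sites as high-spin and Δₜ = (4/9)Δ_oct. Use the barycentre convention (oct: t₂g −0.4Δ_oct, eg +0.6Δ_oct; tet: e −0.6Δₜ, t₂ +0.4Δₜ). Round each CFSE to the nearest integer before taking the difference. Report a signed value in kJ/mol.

V²⁺: group 5, so d-count = 5 − 2 = 3.
Octahedral (high-spin): t₂g³ eg⁰, CFSE = 3(−0.4) + 0(+0.6) = -1.2Δ_oct = -1.2 × 147 = -176 kJ/mol.
In a tetrahedral site the filling is e² t₂¹: CFSE(tet) = -0.8Δₜ = -0.8 × (4/9)(147) = -52 kJ/mol.
OSPE = -176 − (-52) = -124 kJ/mol.

-124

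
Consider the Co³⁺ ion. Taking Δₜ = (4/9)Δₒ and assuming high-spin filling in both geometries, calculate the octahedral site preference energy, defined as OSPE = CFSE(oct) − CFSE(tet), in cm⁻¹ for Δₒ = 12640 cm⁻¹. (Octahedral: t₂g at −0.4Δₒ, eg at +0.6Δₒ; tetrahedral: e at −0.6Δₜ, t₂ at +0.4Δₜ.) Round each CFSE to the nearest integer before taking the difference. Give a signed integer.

Group 9 minus oxidation state +3 gives a d⁶ configuration for Co³⁺.
Octahedral high-spin t₂g⁴ eg²: CFSE = -0.4 × 12640 = -5056 cm⁻¹.
Tetrahedral: e³ t₂³, CFSE = 3(−0.6) + 3(+0.4) = -0.6Δₜ = -0.6 × (4/9) × 12640 = -3371 cm⁻¹.
Subtracting, OSPE = -5056 − (-3371) = -1685 cm⁻¹.

-1685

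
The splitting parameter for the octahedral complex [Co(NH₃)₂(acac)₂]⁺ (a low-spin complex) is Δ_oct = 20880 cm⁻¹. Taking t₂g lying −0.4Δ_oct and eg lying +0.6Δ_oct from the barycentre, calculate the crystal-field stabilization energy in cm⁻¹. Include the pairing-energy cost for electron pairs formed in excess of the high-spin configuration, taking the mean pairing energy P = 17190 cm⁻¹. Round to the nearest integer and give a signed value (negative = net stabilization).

-15732

Ligand charges: 2×(+0) from NH₃ and 2×(-1) from acac⁻ sum to -2; with overall charge +1, Co is +3.
Co³⁺: group 9, so d-count = 9 − 3 = 6.
Electron filling gives t₂g⁶ eg⁰.
The orbital stabilization is -2.4Δ_oct = -2.4 × 20880 = -50112 cm⁻¹.
Relative to high-spin t₂g⁴ eg² (1 paired), the low-spin configuration has 2 additional pairs, contributing +2 × 17190 = +34380 cm⁻¹.
Combining: -50112 + 34380 = -15732 cm⁻¹.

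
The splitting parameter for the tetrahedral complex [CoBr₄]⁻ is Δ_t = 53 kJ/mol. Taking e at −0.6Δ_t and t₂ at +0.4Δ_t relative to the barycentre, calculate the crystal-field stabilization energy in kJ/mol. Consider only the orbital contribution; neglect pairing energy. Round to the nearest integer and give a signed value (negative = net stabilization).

Each Br⁻ contributes -1; 4 × (-1) = -4. With overall charge -1, Co is in the +3 oxidation state.
Co sits in group 9; removing 3 electrons leaves Co³⁺ with 9 − 3 = 6 d electrons.
Tetrahedral fields are weak (Δₜ ≈ 4/9 Δₒ), so electrons fill high-spin.
Configuration: e³ t₂³.
CFSE(orbital) = 3×(-0.6Δ_t) + 3×(0.4Δ_t) = -0.6Δ_t; with Δ_t = 53 kJ/mol that is -32 kJ/mol.

-32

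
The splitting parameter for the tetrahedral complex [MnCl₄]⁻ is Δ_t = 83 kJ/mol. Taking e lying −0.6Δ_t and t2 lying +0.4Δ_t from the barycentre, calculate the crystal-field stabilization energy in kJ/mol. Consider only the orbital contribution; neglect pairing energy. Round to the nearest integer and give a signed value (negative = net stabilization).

-33

Each Cl⁻ contributes -1; 4 × (-1) = -4. With overall charge -1, Mn is in the +3 oxidation state.
Mn is in group 7, so Mn³⁺ is d⁴ (7 − 3 = 4).
With tetrahedral geometry the complex is necessarily high-spin.
The d⁴ electrons fill as e^2 t2^2.
CFSE(orbital) = 2×(-0.6Δ_t) + 2×(0.4Δ_t) = -0.4Δ_t; with Δ_t = 83 kJ/mol that is -33 kJ/mol.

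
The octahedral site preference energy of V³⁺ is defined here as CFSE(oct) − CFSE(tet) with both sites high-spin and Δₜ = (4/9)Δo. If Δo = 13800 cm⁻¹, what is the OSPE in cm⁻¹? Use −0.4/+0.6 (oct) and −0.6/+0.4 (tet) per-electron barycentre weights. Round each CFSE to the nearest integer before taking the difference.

-3680

V³⁺: group 5, so d-count = 5 − 3 = 2.
Octahedral high-spin t₂g² eg⁰: CFSE = -0.8 × 13800 = -11040 cm⁻¹.
Tetrahedral e² t₂⁰ gives -1.2Δₜ = -1.2 × (4/9) × 13800 = -7360 cm⁻¹.
Subtracting, OSPE = -11040 − (-7360) = -3680 cm⁻¹.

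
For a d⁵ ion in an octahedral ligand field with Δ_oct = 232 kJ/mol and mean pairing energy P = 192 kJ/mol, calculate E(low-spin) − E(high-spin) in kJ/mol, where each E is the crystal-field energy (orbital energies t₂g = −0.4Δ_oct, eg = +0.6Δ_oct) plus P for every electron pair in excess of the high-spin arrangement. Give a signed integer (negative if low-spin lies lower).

High-spin: t₂g³ eg², CFSE = 0.0Δ_oct = 0 kJ/mol.
Low-spin: t₂g⁵ eg⁰, orbital CFSE = -2.0Δ_oct = -464 kJ/mol; plus 2 excess pairs × P = +384 kJ/mol; total -80 kJ/mol.
Thus E(LS) − E(HS) = -80 kJ/mol.

-80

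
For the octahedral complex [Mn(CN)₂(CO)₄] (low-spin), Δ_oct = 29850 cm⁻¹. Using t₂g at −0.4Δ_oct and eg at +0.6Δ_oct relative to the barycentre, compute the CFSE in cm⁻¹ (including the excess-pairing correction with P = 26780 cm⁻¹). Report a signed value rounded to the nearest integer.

Ligand charges: 2×(-1) from CN⁻ and 4×(+0) from CO sum to -2; with overall charge +0, Mn is +2.
Mn sits in group 7; removing 2 electrons leaves Mn²⁺ with 7 − 2 = 5 d electrons.
Electron filling gives t₂g⁵ eg⁰.
CFSE(orbital) = 5×(-0.4Δ_oct) + 0×(0.6Δ_oct) = -2.0Δ_oct; with Δ_oct = 29850 cm⁻¹ that is -59700 cm⁻¹.
High-spin d⁵ would be t₂g³ eg² with 0 pairs; low-spin has 2, so 2 excess pairs cost +2P = +53560 cm⁻¹.
Net CFSE = -59700 + 53560 = -6140 cm⁻¹.

-6140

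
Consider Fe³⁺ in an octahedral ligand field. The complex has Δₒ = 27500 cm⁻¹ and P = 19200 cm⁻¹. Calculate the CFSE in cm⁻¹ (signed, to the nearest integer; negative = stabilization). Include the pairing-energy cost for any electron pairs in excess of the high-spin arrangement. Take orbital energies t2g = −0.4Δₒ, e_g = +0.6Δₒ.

-16600

Group 8 minus oxidation state +3 gives a d⁵ configuration for Fe³⁺.
Since Δₒ = 27500 cm⁻¹ > P = 19200 cm⁻¹, the complex adopts the low-spin configuration.
Filling d⁵ accordingly: t2g^5 e_g^0.
Orbital CFSE = -2.0Δₒ = -2.0 × 27500 = -55000 cm⁻¹.
Excess pairs vs high-spin: 2 − 0 = 2; pairing cost = +38400 cm⁻¹.
Net CFSE = -55000 + 38400 = -16600 cm⁻¹.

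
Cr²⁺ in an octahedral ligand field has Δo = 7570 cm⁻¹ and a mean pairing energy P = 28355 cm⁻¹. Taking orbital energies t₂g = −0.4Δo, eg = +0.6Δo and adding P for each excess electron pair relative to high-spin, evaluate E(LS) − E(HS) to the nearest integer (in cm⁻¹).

Group 6 minus oxidation state +2 gives a d⁴ configuration for Cr²⁺.
High-spin: t₂g³ eg¹, CFSE = -0.6Δo = -4542 cm⁻¹.
Low-spin: t₂g⁴ eg⁰, orbital CFSE = -1.6Δo = -12112 cm⁻¹; plus 1 excess pair × P = +28355 cm⁻¹; total 16243 cm⁻¹.
E(LS) − E(HS) = 16243 − (-4542) = 20785 cm⁻¹.

20785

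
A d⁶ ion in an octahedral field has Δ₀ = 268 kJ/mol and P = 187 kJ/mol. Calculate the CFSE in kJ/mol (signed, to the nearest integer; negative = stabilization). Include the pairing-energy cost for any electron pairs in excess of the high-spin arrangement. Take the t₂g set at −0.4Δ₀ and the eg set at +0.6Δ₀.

-269

With Δ₀ > P the complex is low-spin.
Configuration: t₂g⁶ eg⁰.
Orbital CFSE = -2.4Δ₀ = -2.4 × 268 = -643 kJ/mol.
Excess pairs vs high-spin: 3 − 1 = 2; pairing cost = +374 kJ/mol.
Net CFSE = -643 + 374 = -269 kJ/mol.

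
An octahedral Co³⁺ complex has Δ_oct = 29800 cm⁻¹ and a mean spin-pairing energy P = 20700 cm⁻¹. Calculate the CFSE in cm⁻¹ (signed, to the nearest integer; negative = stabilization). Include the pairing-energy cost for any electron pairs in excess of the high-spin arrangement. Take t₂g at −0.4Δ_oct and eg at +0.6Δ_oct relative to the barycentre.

Co is in group 9, so Co³⁺ is d⁶ (9 − 3 = 6).
Since Δ_oct = 29800 cm⁻¹ > P = 20700 cm⁻¹, the complex adopts the low-spin configuration.
That gives t₂g⁶ eg⁰.
Orbital CFSE = -2.4Δ_oct = -2.4 × 29800 = -71520 cm⁻¹.
Excess pairs vs high-spin: 3 − 1 = 2; pairing cost = +41400 cm⁻¹.
Net CFSE = -71520 + 41400 = -30120 cm⁻¹.

-30120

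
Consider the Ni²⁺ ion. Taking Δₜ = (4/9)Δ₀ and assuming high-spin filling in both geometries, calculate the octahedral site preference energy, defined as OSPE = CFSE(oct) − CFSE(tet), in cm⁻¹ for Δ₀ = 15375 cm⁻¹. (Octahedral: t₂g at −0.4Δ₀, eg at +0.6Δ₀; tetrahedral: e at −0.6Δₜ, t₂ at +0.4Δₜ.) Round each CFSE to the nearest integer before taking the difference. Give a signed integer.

-12983

Ni is in group 10, so Ni²⁺ is d⁸ (10 − 2 = 8).
Octahedral high-spin t2g^6 e_g^2: CFSE = -1.2 × 15375 = -18450 cm⁻¹.
In a tetrahedral site the filling is e^4 t2^4: CFSE(tet) = -0.8Δₜ = -0.8 × (4/9)(15375) = -5467 cm⁻¹.
OSPE = CFSE(oct) − CFSE(tet) = -18450 − (-5467) = -12983 cm⁻¹.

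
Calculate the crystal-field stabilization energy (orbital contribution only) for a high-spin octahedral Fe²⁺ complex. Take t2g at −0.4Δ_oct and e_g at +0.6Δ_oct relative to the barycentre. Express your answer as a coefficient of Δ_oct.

-0.4 Δ_oct

Fe sits in group 8; removing 2 electrons leaves Fe²⁺ with 8 − 2 = 6 d electrons.
Configuration: t2g^4 e_g^2.
CFSE = 4(-0.4Δ_oct) + 2(0.6Δ_oct) = -1.6Δ_oct + 1.2Δ_oct = -0.4Δ_oct.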